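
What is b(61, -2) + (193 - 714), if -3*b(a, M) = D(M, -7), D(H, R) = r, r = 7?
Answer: -1570/3 ≈ -523.33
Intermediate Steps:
D(H, R) = 7
b(a, M) = -7/3 (b(a, M) = -1/3*7 = -7/3)
b(61, -2) + (193 - 714) = -7/3 + (193 - 714) = -7/3 - 521 = -1570/3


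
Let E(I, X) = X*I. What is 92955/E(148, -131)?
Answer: -92955/19388 ≈ -4.7945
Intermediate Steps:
E(I, X) = I*X
92955/E(148, -131) = 92955/((148*(-131))) = 92955/(-19388) = 92955*(-1/19388) = -92955/19388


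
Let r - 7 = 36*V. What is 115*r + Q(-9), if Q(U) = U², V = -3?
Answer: -11534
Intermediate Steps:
r = -101 (r = 7 + 36*(-3) = 7 - 108 = -101)
115*r + Q(-9) = 115*(-101) + (-9)² = -11615 + 81 = -11534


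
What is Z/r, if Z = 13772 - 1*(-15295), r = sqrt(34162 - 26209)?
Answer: 9689*sqrt(7953)/2651 ≈ 325.94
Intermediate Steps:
r = sqrt(7953) ≈ 89.180
Z = 29067 (Z = 13772 + 15295 = 29067)
Z/r = 29067/(sqrt(7953)) = 29067*(sqrt(7953)/7953) = 9689*sqrt(7953)/2651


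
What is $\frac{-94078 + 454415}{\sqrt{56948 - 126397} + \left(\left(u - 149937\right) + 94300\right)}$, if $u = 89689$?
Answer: $\frac{12270195524}{1159608153} - \frac{360337 i \sqrt{69449}}{1159608153} \approx 10.581 - 0.08189 i$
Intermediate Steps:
$\frac{-94078 + 454415}{\sqrt{56948 - 126397} + \left(\left(u - 149937\right) + 94300\right)} = \frac{-94078 + 454415}{\sqrt{56948 - 126397} + \left(\left(89689 - 149937\right) + 94300\right)} = \frac{360337}{\sqrt{-69449} + \left(-60248 + 94300\right)} = \frac{360337}{i \sqrt{69449} + 34052} = \frac{360337}{34052 + i \sqrt{69449}}$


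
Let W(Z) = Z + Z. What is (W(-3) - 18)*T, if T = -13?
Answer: 312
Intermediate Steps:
W(Z) = 2*Z
(W(-3) - 18)*T = (2*(-3) - 18)*(-13) = (-6 - 18)*(-13) = -24*(-13) = 312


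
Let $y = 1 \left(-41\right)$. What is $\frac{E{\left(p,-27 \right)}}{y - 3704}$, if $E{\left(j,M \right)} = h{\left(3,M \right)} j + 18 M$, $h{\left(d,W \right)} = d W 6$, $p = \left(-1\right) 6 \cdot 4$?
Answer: $- \frac{11178}{3745} \approx -2.9848$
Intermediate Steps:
$p = -24$ ($p = \left(-6\right) 4 = -24$)
$h{\left(d,W \right)} = 6 W d$ ($h{\left(d,W \right)} = W d 6 = 6 W d$)
$y = -41$
$E{\left(j,M \right)} = 18 M + 18 M j$ ($E{\left(j,M \right)} = 6 M 3 j + 18 M = 18 M j + 18 M = 18 M + 18 M j$)
$\frac{E{\left(p,-27 \right)}}{y - 3704} = \frac{18 \left(-27\right) \left(1 - 24\right)}{-41 - 3704} = \frac{18 \left(-27\right) \left(-23\right)}{-3745} = 11178 \left(- \frac{1}{3745}\right) = - \frac{11178}{3745}$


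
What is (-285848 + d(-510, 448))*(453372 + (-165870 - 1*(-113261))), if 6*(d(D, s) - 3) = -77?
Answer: -687367457161/6 ≈ -1.1456e+11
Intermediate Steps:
d(D, s) = -59/6 (d(D, s) = 3 + (1/6)*(-77) = 3 - 77/6 = -59/6)
(-285848 + d(-510, 448))*(453372 + (-165870 - 1*(-113261))) = (-285848 - 59/6)*(453372 + (-165870 - 1*(-113261))) = -1715147*(453372 + (-165870 + 113261))/6 = -1715147*(453372 - 52609)/6 = -1715147/6*400763 = -687367457161/6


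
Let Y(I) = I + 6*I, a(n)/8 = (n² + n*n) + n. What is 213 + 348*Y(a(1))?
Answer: 58677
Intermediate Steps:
a(n) = 8*n + 16*n² (a(n) = 8*((n² + n*n) + n) = 8*((n² + n²) + n) = 8*(2*n² + n) = 8*(n + 2*n²) = 8*n + 16*n²)
Y(I) = 7*I
213 + 348*Y(a(1)) = 213 + 348*(7*(8*1*(1 + 2*1))) = 213 + 348*(7*(8*1*(1 + 2))) = 213 + 348*(7*(8*1*3)) = 213 + 348*(7*24) = 213 + 348*168 = 213 + 58464 = 58677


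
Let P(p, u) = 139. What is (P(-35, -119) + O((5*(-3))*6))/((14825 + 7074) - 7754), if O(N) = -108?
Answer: 31/14145 ≈ 0.0021916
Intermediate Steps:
(P(-35, -119) + O((5*(-3))*6))/((14825 + 7074) - 7754) = (139 - 108)/((14825 + 7074) - 7754) = 31/(21899 - 7754) = 31/14145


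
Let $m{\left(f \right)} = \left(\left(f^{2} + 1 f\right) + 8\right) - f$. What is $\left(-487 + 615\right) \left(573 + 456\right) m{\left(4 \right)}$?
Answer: $3161088$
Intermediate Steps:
$m{\left(f \right)} = 8 + f^{2}$ ($m{\left(f \right)} = \left(\left(f^{2} + f\right) + 8\right) - f = \left(\left(f + f^{2}\right) + 8\right) - f = \left(8 + f + f^{2}\right) - f = 8 + f^{2}$)
$\left(-487 + 615\right) \left(573 + 456\right) m{\left(4 \right)} = \left(-487 + 615\right) \left(573 + 456\right) \left(8 + 4^{2}\right) = 128 \cdot 1029 \left(8 + 16\right) = 131712 \cdot 24 = 3161088$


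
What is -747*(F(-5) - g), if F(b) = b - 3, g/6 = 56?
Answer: 256968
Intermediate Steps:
g = 336 (g = 6*56 = 336)
F(b) = -3 + b
-747*(F(-5) - g) = -747*((-3 - 5) - 1*336) = -747*(-8 - 336) = -747*(-344) = 256968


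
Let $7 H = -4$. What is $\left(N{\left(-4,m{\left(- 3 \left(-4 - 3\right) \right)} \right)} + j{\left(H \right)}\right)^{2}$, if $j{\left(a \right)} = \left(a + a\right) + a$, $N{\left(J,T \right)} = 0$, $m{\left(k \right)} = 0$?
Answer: $\frac{144}{49} \approx 2.9388$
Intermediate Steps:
$H = - \frac{4}{7}$ ($H = \frac{1}{7} \left(-4\right) = - \frac{4}{7} \approx -0.57143$)
$j{\left(a \right)} = 3 a$ ($j{\left(a \right)} = 2 a + a = 3 a$)
$\left(N{\left(-4,m{\left(- 3 \left(-4 - 3\right) \right)} \right)} + j{\left(H \right)}\right)^{2} = \left(0 + 3 \left(- \frac{4}{7}\right)\right)^{2} = \left(0 - \frac{12}{7}\right)^{2} = \left(- \frac{12}{7}\right)^{2} = \frac{144}{49}$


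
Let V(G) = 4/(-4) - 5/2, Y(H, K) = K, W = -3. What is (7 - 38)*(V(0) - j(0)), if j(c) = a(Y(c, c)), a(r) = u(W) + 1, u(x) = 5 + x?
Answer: 403/2 ≈ 201.50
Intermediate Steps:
a(r) = 3 (a(r) = (5 - 3) + 1 = 2 + 1 = 3)
j(c) = 3
V(G) = -7/2 (V(G) = 4*(-1/4) - 5*1/2 = -1 - 5/2 = -7/2)
(7 - 38)*(V(0) - j(0)) = (7 - 38)*(-7/2 - 1*3) = -31*(-7/2 - 3) = -31*(-13/2) = 403/2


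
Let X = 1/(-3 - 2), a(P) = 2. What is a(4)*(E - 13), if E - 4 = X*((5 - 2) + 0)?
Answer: -96/5 ≈ -19.200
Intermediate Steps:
X = -⅕ (X = 1/(-5) = -⅕ ≈ -0.20000)
E = 17/5 (E = 4 - ((5 - 2) + 0)/5 = 4 - (3 + 0)/5 = 4 - ⅕*3 = 4 - ⅗ = 17/5 ≈ 3.4000)
a(4)*(E - 13) = 2*(17/5 - 13) = 2*(-48/5) = -96/5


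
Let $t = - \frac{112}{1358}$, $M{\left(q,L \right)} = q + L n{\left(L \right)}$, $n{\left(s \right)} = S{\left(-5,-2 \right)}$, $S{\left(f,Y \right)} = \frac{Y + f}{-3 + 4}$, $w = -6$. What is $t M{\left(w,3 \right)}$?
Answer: $\frac{216}{97} \approx 2.2268$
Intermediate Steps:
$S{\left(f,Y \right)} = Y + f$ ($S{\left(f,Y \right)} = \frac{Y + f}{1} = \left(Y + f\right) 1 = Y + f$)
$n{\left(s \right)} = -7$ ($n{\left(s \right)} = -2 - 5 = -7$)
$M{\left(q,L \right)} = q - 7 L$ ($M{\left(q,L \right)} = q + L \left(-7\right) = q - 7 L$)
$t = - \frac{8}{97}$ ($t = \left(-112\right) \frac{1}{1358} = - \frac{8}{97} \approx -0.082474$)
$t M{\left(w,3 \right)} = - \frac{8 \left(-6 - 21\right)}{97} = \left(- \frac{8}{97}\right) \left(-27\right) = \frac{216}{97}$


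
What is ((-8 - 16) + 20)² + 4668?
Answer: 4684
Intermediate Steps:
((-8 - 16) + 20)² + 4668 = (-24 + 20)² + 4668 = (-4)² + 4668 = 16 + 4668 = 4684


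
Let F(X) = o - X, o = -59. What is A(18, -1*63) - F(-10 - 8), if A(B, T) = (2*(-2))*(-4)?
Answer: 57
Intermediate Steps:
A(B, T) = 16 (A(B, T) = -4*(-4) = 16)
F(X) = -59 - X
A(18, -1*63) - F(-10 - 8) = 16 - (-59 - (-10 - 8)) = 16 - (-59 - 1*(-18)) = 16 - (-59 + 18) = 16 - 1*(-41) = 16 + 41 = 57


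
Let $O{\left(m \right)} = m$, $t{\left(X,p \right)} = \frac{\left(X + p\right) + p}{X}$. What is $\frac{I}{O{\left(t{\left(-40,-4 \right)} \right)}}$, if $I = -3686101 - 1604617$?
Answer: $- \frac{13226795}{3} \approx -4.4089 \cdot 10^{6}$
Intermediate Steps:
$t{\left(X,p \right)} = \frac{X + 2 p}{X}$
$I = -5290718$ ($I = -3686101 - 1604617 = -5290718$)
$\frac{I}{O{\left(t{\left(-40,-4 \right)} \right)}} = - \frac{5290718}{\frac{1}{-40} \left(-40 + 2 \left(-4\right)\right)} = - \frac{5290718}{\left(- \frac{1}{40}\right) \left(-40 - 8\right)} = - \frac{5290718}{\left(- \frac{1}{40}\right) \left(-48\right)} = - \frac{5290718}{\frac{6}{5}} = \left(-5290718\right) \frac{5}{6} = - \frac{13226795}{3}$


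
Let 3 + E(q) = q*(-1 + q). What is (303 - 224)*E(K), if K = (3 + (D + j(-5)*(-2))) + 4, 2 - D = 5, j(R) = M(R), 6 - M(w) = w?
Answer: 26781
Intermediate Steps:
M(w) = 6 - w
j(R) = 6 - R
D = -3 (D = 2 - 1*5 = 2 - 5 = -3)
K = -18 (K = (3 + (-3 + (6 - 1*(-5))*(-2))) + 4 = (3 + (-3 + (6 + 5)*(-2))) + 4 = (3 + (-3 + 11*(-2))) + 4 = (3 + (-3 - 22)) + 4 = (3 - 25) + 4 = -22 + 4 = -18)
E(q) = -3 + q*(-1 + q)
(303 - 224)*E(K) = (303 - 224)*(-3 + (-18)² - 1*(-18)) = 79*(-3 + 324 + 18) = 79*339 = 26781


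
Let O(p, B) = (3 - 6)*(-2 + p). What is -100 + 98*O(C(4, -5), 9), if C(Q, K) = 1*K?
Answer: 1958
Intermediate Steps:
C(Q, K) = K
O(p, B) = 6 - 3*p (O(p, B) = -3*(-2 + p) = 6 - 3*p)
-100 + 98*O(C(4, -5), 9) = -100 + 98*(6 - 3*(-5)) = -100 + 98*(6 + 15) = -100 + 98*21 = -100 + 2058 = 1958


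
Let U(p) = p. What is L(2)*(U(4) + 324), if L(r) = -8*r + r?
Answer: -4592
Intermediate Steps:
L(r) = -7*r
L(2)*(U(4) + 324) = (-7*2)*(4 + 324) = -14*328 = -4592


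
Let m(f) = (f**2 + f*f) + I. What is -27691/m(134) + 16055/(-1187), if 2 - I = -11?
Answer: -609645092/42642975 ≈ -14.296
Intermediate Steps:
I = 13 (I = 2 - 1*(-11) = 2 + 11 = 13)
m(f) = 13 + 2*f**2 (m(f) = (f**2 + f*f) + 13 = (f**2 + f**2) + 13 = 2*f**2 + 13 = 13 + 2*f**2)
-27691/m(134) + 16055/(-1187) = -27691/(13 + 2*134**2) + 16055/(-1187) = -27691/(13 + 2*17956) + 16055*(-1/1187) = -27691/(13 + 35912) - 16055/1187 = -27691/35925 - 16055/1187 = -609645092/42642975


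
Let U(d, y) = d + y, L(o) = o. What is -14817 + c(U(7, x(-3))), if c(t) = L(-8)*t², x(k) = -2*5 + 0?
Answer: -14889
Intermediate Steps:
x(k) = -10 (x(k) = -10 + 0 = -10)
c(t) = -8*t²
-14817 + c(U(7, x(-3))) = -14817 - 8*(7 - 10)² = -14817 - 8*(-3)² = -14817 - 8*9 = -14817 - 72 = -14889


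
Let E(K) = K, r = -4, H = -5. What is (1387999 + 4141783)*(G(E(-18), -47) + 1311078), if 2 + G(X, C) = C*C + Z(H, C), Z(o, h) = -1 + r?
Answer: 7262152104960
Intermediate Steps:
Z(o, h) = -5 (Z(o, h) = -1 - 4 = -5)
G(X, C) = -7 + C² (G(X, C) = -2 + (C*C - 5) = -2 + (C² - 5) = -2 + (-5 + C²) = -7 + C²)
(1387999 + 4141783)*(G(E(-18), -47) + 1311078) = (1387999 + 4141783)*((-7 + (-47)²) + 1311078) = 5529782*((-7 + 2209) + 1311078) = 5529782*(2202 + 1311078) = 5529782*1313280 = 7262152104960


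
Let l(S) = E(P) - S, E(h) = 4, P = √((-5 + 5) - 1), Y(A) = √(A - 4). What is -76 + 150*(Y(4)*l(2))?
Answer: -76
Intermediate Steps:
Y(A) = √(-4 + A)
P = I (P = √(0 - 1) = √(-1) = I ≈ 1.0*I)
l(S) = 4 - S
-76 + 150*(Y(4)*l(2)) = -76 + 150*(√(-4 + 4)*(4 - 1*2)) = -76 + 150*(√0*(4 - 2)) = -76 + 150*(0*2) = -76 + 150*0 = -76 + 0 = -76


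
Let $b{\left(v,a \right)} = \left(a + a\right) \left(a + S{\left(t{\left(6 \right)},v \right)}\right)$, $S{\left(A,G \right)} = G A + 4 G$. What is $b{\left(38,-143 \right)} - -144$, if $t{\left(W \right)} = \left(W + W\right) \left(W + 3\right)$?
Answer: $-1176174$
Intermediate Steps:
$t{\left(W \right)} = 2 W \left(3 + W\right)$
$S{\left(A,G \right)} = 4 G + A G$ ($S{\left(A,G \right)} = A G + 4 G = 4 G + A G$)
$b{\left(v,a \right)} = 2 a \left(a + 112 v\right)$ ($b{\left(v,a \right)} = \left(a + a\right) \left(a + v \left(4 + 2 \cdot 6 \left(3 + 6\right)\right)\right) = 2 a \left(a + v \left(4 + 2 \cdot 6 \cdot 9\right)\right) = 2 a \left(a + v \left(4 + 108\right)\right) = 2 a \left(a + v 112\right) = 2 a \left(a + 112 v\right)$)
$b{\left(38,-143 \right)} - -144 = 2 \left(-143\right) \left(-143 + 112 \cdot 38\right) - -144 = 2 \left(-143\right) \left(-143 + 4256\right) + 144 = 2 \left(-143\right) 4113 + 144 = -1176318 + 144 = -1176174$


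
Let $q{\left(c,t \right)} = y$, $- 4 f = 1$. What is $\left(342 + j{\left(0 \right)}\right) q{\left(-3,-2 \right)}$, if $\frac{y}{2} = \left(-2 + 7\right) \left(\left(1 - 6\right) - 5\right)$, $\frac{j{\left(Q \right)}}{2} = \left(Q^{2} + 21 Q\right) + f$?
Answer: $-34150$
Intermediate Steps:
$f = - \frac{1}{4}$ ($f = \left(- \frac{1}{4}\right) 1 = - \frac{1}{4} \approx -0.25$)
$j{\left(Q \right)} = - \frac{1}{2} + 2 Q^{2} + 42 Q$ ($j{\left(Q \right)} = 2 \left(\left(Q^{2} + 21 Q\right) - \frac{1}{4}\right) = 2 \left(- \frac{1}{4} + Q^{2} + 21 Q\right) = - \frac{1}{2} + 2 Q^{2} + 42 Q$)
$y = -100$ ($y = 2 \left(-2 + 7\right) \left(\left(1 - 6\right) - 5\right) = 2 \cdot 5 \left(\left(1 - 6\right) - 5\right) = 2 \cdot 5 \left(-5 - 5\right) = 2 \cdot 5 \left(-10\right) = 2 \left(-50\right) = -100$)
$q{\left(c,t \right)} = -100$
$\left(342 + j{\left(0 \right)}\right) q{\left(-3,-2 \right)} = \left(342 + \left(- \frac{1}{2} + 2 \cdot 0^{2} + 42 \cdot 0\right)\right) \left(-100\right) = \left(342 + \left(- \frac{1}{2} + 2 \cdot 0 + 0\right)\right) \left(-100\right) = \left(342 + \left(- \frac{1}{2} + 0 + 0\right)\right) \left(-100\right) = \left(342 - \frac{1}{2}\right) \left(-100\right) = \frac{683}{2} \left(-100\right) = -34150$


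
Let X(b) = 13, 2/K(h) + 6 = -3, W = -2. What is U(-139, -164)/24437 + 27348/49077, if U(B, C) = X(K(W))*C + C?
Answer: 26458204/57109269 ≈ 0.46329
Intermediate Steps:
K(h) = -2/9 (K(h) = 2/(-6 - 3) = 2/(-9) = 2*(-⅑) = -2/9)
U(B, C) = 14*C (U(B, C) = 13*C + C = 14*C)
U(-139, -164)/24437 + 27348/49077 = (14*(-164))/24437 + 27348/49077 = -2296*1/24437 + 27348*(1/49077) = -328/3491 + 9116/16359 = 26458204/57109269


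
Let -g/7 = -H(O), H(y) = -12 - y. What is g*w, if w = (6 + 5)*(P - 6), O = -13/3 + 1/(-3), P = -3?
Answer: 5082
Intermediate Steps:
O = -14/3 (O = -13*1/3 + 1*(-1/3) = -13/3 - 1/3 = -14/3 ≈ -4.6667)
w = -99 (w = (6 + 5)*(-3 - 6) = 11*(-9) = -99)
g = -154/3 (g = -(-7)*(-12 - 1*(-14/3)) = -(-7)*(-12 + 14/3) = -(-7)*(-22)/3 = -7*22/3 = -154/3 ≈ -51.333)
g*w = -154/3*(-99) = 5082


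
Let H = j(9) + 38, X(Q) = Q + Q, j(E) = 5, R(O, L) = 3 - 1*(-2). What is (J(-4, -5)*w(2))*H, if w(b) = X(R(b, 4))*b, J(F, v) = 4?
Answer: 3440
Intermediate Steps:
R(O, L) = 5 (R(O, L) = 3 + 2 = 5)
X(Q) = 2*Q
w(b) = 10*b (w(b) = (2*5)*b = 10*b)
H = 43 (H = 5 + 38 = 43)
(J(-4, -5)*w(2))*H = (4*(10*2))*43 = (4*20)*43 = 80*43 = 3440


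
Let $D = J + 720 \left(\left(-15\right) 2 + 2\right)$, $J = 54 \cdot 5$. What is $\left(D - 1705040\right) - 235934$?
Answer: $-1960864$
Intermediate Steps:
$J = 270$
$D = -19890$ ($D = 270 + 720 \left(\left(-15\right) 2 + 2\right) = 270 + 720 \left(-30 + 2\right) = 270 + 720 \left(-28\right) = 270 - 20160 = -19890$)
$\left(D - 1705040\right) - 235934 = \left(-19890 - 1705040\right) - 235934 = -1724930 - 235934 = -1960864$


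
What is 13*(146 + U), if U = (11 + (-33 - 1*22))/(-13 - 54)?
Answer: 127738/67 ≈ 1906.5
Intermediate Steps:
U = 44/67 (U = (11 + (-33 - 22))/(-67) = (11 - 55)*(-1/67) = -44*(-1/67) = 44/67 ≈ 0.65672)
13*(146 + U) = 13*(146 + 44/67) = 13*(9826/67) = 127738/67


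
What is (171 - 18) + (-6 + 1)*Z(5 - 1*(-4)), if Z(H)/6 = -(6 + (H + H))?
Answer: 873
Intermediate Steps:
Z(H) = -36 - 12*H (Z(H) = 6*(-(6 + (H + H))) = 6*(-(6 + 2*H)) = 6*(-6 - 2*H) = -36 - 12*H)
(171 - 18) + (-6 + 1)*Z(5 - 1*(-4)) = (171 - 18) + (-6 + 1)*(-36 - 12*(5 - 1*(-4))) = 153 - 5*(-36 - 12*(5 + 4)) = 153 - 5*(-36 - 12*9) = 153 - 5*(-36 - 108) = 153 - 5*(-144) = 153 + 720 = 873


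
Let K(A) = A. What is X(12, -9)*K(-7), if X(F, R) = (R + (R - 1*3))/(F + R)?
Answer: 49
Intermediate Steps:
X(F, R) = (-3 + 2*R)/(F + R) (X(F, R) = (R + (R - 3))/(F + R) = (R + (-3 + R))/(F + R) = (-3 + 2*R)/(F + R))
X(12, -9)*K(-7) = ((-3 + 2*(-9))/(12 - 9))*(-7) = ((-3 - 18)/3)*(-7) = ((⅓)*(-21))*(-7) = -7*(-7) = 49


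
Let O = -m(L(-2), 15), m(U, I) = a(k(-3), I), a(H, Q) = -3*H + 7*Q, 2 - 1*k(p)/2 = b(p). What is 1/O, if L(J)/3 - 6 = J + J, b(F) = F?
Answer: -1/75 ≈ -0.013333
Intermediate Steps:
k(p) = 4 - 2*p
L(J) = 18 + 6*J (L(J) = 18 + 3*(J + J) = 18 + 3*(2*J) = 18 + 6*J)
m(U, I) = -30 + 7*I (m(U, I) = -3*(4 - 2*(-3)) + 7*I = -3*(4 + 6) + 7*I = -3*10 + 7*I = -30 + 7*I)
O = -75 (O = -(-30 + 7*15) = -(-30 + 105) = -1*75 = -75)
1/O = 1/(-75) = -1/75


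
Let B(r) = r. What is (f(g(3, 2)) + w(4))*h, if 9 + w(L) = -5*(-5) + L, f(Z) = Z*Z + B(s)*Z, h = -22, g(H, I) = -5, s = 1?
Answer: -880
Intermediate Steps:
f(Z) = Z + Z² (f(Z) = Z*Z + 1*Z = Z² + Z = Z + Z²)
w(L) = 16 + L (w(L) = -9 + (-5*(-5) + L) = -9 + (25 + L) = 16 + L)
(f(g(3, 2)) + w(4))*h = (-5*(1 - 5) + (16 + 4))*(-22) = (-5*(-4) + 20)*(-22) = (20 + 20)*(-22) = 40*(-22) = -880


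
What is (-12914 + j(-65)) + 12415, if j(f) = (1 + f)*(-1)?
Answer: -435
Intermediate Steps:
j(f) = -1 - f
(-12914 + j(-65)) + 12415 = (-12914 + (-1 - 1*(-65))) + 12415 = (-12914 + (-1 + 65)) + 12415 = (-12914 + 64) + 12415 = -12850 + 12415 = -435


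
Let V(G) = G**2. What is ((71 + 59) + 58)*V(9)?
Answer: 15228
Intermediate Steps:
((71 + 59) + 58)*V(9) = ((71 + 59) + 58)*9**2 = (130 + 58)*81 = 188*81 = 15228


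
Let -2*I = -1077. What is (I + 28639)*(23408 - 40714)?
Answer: -504945815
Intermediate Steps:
I = 1077/2 (I = -½*(-1077) = 1077/2 ≈ 538.50)
(I + 28639)*(23408 - 40714) = (1077/2 + 28639)*(23408 - 40714) = (58355/2)*(-17306) = -504945815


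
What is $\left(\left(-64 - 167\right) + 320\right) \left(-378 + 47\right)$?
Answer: $-29459$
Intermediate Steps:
$\left(\left(-64 - 167\right) + 320\right) \left(-378 + 47\right) = \left(-231 + 320\right) \left(-331\right) = 89 \left(-331\right) = -29459$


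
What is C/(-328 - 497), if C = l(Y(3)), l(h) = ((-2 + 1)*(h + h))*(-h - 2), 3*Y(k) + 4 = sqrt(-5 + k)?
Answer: 4/1485 + 4*I*sqrt(2)/7425 ≈ 0.0026936 + 0.00076187*I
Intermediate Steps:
Y(k) = -4/3 + sqrt(-5 + k)/3
l(h) = -2*h*(-2 - h) (l(h) = (-2*h)*(-2 - h) = -2*h*(-2 - h))
C = 2*(-4/3 + I*sqrt(2)/3)*(2/3 + I*sqrt(2)/3) (C = 2*(-4/3 + sqrt(-5 + 3)/3)*(2 + (-4/3 + sqrt(-5 + 3)/3)) = 2*(-4/3 + sqrt(-2)/3)*(2 + (-4/3 + sqrt(-2)/3)) = 2*(-4/3 + (I*sqrt(2))/3)*(2 + (-4/3 + (I*sqrt(2))/3)) = 2*(-4/3 + I*sqrt(2)/3)*(2 + (-4/3 + I*sqrt(2)/3)) = 2*(-4/3 + I*sqrt(2)/3)*(2/3 + I*sqrt(2)/3) ≈ -2.2222 - 0.62854*I)
C/(-328 - 497) = (-20/9 - 4*I*sqrt(2)/9)/(-328 - 497) = (-20/9 - 4*I*sqrt(2)/9)/(-825) = (-20/9 - 4*I*sqrt(2)/9)*(-1/825) = 4/1485 + 4*I*sqrt(2)/7425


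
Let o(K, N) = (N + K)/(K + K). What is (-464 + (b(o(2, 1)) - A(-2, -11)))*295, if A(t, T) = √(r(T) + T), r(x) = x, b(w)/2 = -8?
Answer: -141600 - 295*I*√22 ≈ -1.416e+5 - 1383.7*I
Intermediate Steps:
o(K, N) = (K + N)/(2*K) (o(K, N) = (K + N)/((2*K)) = (K + N)*(1/(2*K)) = (K + N)/(2*K))
b(w) = -16 (b(w) = 2*(-8) = -16)
A(t, T) = √2*√T (A(t, T) = √(T + T) = √(2*T) = √2*√T)
(-464 + (b(o(2, 1)) - A(-2, -11)))*295 = (-464 + (-16 - √2*√(-11)))*295 = (-464 + (-16 - √2*I*√11))*295 = (-464 + (-16 - I*√22))*295 = (-480 - I*√22)*295 = -141600 - 295*I*√22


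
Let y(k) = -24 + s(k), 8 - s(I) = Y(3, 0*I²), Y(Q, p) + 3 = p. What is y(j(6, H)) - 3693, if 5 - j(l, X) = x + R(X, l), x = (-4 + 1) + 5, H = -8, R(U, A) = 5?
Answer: -3706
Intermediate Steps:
Y(Q, p) = -3 + p
s(I) = 11 (s(I) = 8 - (-3 + 0*I²) = 8 - (-3 + 0) = 8 - 1*(-3) = 8 + 3 = 11)
x = 2 (x = -3 + 5 = 2)
j(l, X) = -2 (j(l, X) = 5 - (2 + 5) = 5 - 1*7 = 5 - 7 = -2)
y(k) = -13 (y(k) = -24 + 11 = -13)
y(j(6, H)) - 3693 = -13 - 3693 = -3706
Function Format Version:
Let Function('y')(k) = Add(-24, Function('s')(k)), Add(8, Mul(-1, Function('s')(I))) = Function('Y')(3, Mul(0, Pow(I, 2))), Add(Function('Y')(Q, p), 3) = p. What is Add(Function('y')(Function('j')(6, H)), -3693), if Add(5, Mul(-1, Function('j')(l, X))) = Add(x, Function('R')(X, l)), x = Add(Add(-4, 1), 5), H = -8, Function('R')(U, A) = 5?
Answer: -3706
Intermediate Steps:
Function('Y')(Q, p) = Add(-3, p)
Function('s')(I) = 11 (Function('s')(I) = Add(8, Mul(-1, Add(-3, Mul(0, Pow(I, 2))))) = Add(8, Mul(-1, Add(-3, 0))) = Add(8, Mul(-1, -3)) = Add(8, 3) = 11)
x = 2 (x = Add(-3, 5) = 2)
Function('j')(l, X) = -2 (Function('j')(l, X) = Add(5, Mul(-1, Add(2, 5))) = Add(5, Mul(-1, 7)) = Add(5, -7) = -2)
Function('y')(k) = -13 (Function('y')(k) = Add(-24, 11) = -13)
Add(Function('y')(Function('j')(6, H)), -3693) = Add(-13, -3693) = -3706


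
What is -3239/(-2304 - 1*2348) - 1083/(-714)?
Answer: 1225127/553588 ≈ 2.2131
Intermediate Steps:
-3239/(-2304 - 1*2348) - 1083/(-714) = -3239/(-2304 - 2348) - 1083*(-1/714) = -3239/(-4652) + 361/238 = -3239*(-1/4652) + 361/238 = 3239/4652 + 361/238 = 1225127/553588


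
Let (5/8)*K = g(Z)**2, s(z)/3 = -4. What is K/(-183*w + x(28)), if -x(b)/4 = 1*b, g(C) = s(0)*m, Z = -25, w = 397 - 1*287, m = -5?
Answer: -2880/10121 ≈ -0.28456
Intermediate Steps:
w = 110 (w = 397 - 287 = 110)
s(z) = -12 (s(z) = 3*(-4) = -12)
g(C) = 60 (g(C) = -12*(-5) = 60)
x(b) = -4*b
K = 5760 (K = (8/5)*60**2 = (8/5)*3600 = 5760)
K/(-183*w + x(28)) = 5760/(-183*110 - 4*28) = 5760/(-20130 - 112) = 5760/(-20242) = 5760*(-1/20242) = -2880/10121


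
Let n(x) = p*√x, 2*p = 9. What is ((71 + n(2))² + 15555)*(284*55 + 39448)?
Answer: 1136410782 + 35188452*√2 ≈ 1.1862e+9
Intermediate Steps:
p = 9/2 (p = (½)*9 = 9/2 ≈ 4.5000)
n(x) = 9*√x/2
((71 + n(2))² + 15555)*(284*55 + 39448) = ((71 + 9*√2/2)² + 15555)*(284*55 + 39448) = (15555 + (71 + 9*√2/2)²)*(15620 + 39448) = (15555 + (71 + 9*√2/2)²)*55068 = 856582740 + 55068*(71 + 9*√2/2)²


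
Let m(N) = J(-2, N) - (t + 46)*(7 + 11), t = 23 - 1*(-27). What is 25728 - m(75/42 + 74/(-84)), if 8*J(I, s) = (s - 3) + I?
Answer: 2306347/84 ≈ 27457.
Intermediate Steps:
J(I, s) = -3/8 + I/8 + s/8 (J(I, s) = ((s - 3) + I)/8 = ((-3 + s) + I)/8 = (-3 + I + s)/8 = -3/8 + I/8 + s/8)
t = 50 (t = 23 + 27 = 50)
m(N) = -13829/8 + N/8 (m(N) = (-3/8 + (⅛)*(-2) + N/8) - (50 + 46)*(7 + 11) = (-3/8 - ¼ + N/8) - 96*18 = (-5/8 + N/8) - 1*1728 = (-5/8 + N/8) - 1728 = -13829/8 + N/8)
25728 - m(75/42 + 74/(-84)) = 25728 - (-13829/8 + (75/42 + 74/(-84))/8) = 25728 - (-13829/8 + (75*(1/42) + 74*(-1/84))/8) = 25728 - (-13829/8 + (25/14 - 37/42)/8) = 25728 - (-13829/8 + (⅛)*(19/21)) = 25728 - (-13829/8 + 19/168) = 25728 - 1*(-145195/84) = 25728 + 145195/84 = 2306347/84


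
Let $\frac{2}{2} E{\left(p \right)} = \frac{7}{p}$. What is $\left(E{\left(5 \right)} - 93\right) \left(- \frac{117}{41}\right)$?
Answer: $\frac{53586}{205} \approx 261.4$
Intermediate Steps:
$E{\left(p \right)} = \frac{7}{p}$
$\left(E{\left(5 \right)} - 93\right) \left(- \frac{117}{41}\right) = \left(\frac{7}{5} - 93\right) \left(- \frac{117}{41}\right) = \left(- \frac{458}{5}\right) \left(- \frac{117}{41}\right) = \frac{53586}{205}$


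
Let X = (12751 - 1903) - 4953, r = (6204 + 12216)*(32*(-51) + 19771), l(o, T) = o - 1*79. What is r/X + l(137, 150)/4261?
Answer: 94912485406/1674573 ≈ 56679.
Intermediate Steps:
l(o, T) = -79 + o (l(o, T) = o - 79 = -79 + o)
r = 334120380 (r = 18420*(-1632 + 19771) = 18420*18139 = 334120380)
X = 5895 (X = 10848 - 4953 = 5895)
r/X + l(137, 150)/4261 = 334120380/5895 + (-79 + 137)/4261 = 334120380*(1/5895) + 58*(1/4261) = 22274692/393 + 58/4261 = 94912485406/1674573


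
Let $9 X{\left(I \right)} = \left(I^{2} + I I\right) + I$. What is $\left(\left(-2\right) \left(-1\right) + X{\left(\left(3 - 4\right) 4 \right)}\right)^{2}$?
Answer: $\frac{2116}{81} \approx 26.123$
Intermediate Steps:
$X{\left(I \right)} = \frac{I}{9} + \frac{2 I^{2}}{9}$ ($X{\left(I \right)} = \frac{\left(I^{2} + I I\right) + I}{9} = \frac{\left(I^{2} + I^{2}\right) + I}{9} = \frac{2 I^{2} + I}{9} = \frac{I + 2 I^{2}}{9} = \frac{I}{9} + \frac{2 I^{2}}{9}$)
$\left(\left(-2\right) \left(-1\right) + X{\left(\left(3 - 4\right) 4 \right)}\right)^{2} = \left(\left(-2\right) \left(-1\right) + \frac{\left(3 - 4\right) 4 \left(1 + 2 \left(3 - 4\right) 4\right)}{9}\right)^{2} = \left(2 + \frac{\left(-1\right) 4 \left(1 + 2 \left(\left(-1\right) 4\right)\right)}{9}\right)^{2} = \left(2 + \frac{1}{9} \left(-4\right) \left(1 + 2 \left(-4\right)\right)\right)^{2} = \left(2 + \frac{1}{9} \left(-4\right) \left(1 - 8\right)\right)^{2} = \left(2 + \frac{1}{9} \left(-4\right) \left(-7\right)\right)^{2} = \left(2 + \frac{28}{9}\right)^{2} = \left(\frac{46}{9}\right)^{2} = \frac{2116}{81}$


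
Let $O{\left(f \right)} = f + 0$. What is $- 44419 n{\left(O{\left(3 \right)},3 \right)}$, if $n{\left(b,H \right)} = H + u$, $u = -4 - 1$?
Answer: $88838$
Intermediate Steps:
$O{\left(f \right)} = f$
$u = -5$
$n{\left(b,H \right)} = -5 + H$ ($n{\left(b,H \right)} = H - 5 = -5 + H$)
$- 44419 n{\left(O{\left(3 \right)},3 \right)} = - 44419 \left(-5 + 3\right) = \left(-44419\right) \left(-2\right) = 88838$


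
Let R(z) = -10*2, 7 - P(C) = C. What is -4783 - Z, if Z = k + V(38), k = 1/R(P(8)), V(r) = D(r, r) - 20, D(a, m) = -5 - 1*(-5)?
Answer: -95259/20 ≈ -4763.0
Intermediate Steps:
D(a, m) = 0 (D(a, m) = -5 + 5 = 0)
P(C) = 7 - C
V(r) = -20 (V(r) = 0 - 20 = -20)
R(z) = -20
k = -1/20 (k = 1/(-20) = -1/20 ≈ -0.050000)
Z = -401/20 (Z = -1/20 - 20 = -401/20 ≈ -20.050)
-4783 - Z = -4783 - 1*(-401/20) = -4783 + 401/20 = -95259/20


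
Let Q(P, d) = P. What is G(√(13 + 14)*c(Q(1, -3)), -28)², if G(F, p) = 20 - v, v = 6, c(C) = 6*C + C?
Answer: 196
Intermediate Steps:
c(C) = 7*C
G(F, p) = 14 (G(F, p) = 20 - 1*6 = 20 - 6 = 14)
G(√(13 + 14)*c(Q(1, -3)), -28)² = 14² = 196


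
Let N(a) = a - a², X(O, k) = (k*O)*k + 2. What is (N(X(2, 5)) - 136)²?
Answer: 7772944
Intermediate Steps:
X(O, k) = 2 + O*k² (X(O, k) = (O*k)*k + 2 = O*k² + 2 = 2 + O*k²)
(N(X(2, 5)) - 136)² = ((2 + 2*5²)*(1 - (2 + 2*5²)) - 136)² = ((2 + 2*25)*(1 - (2 + 2*25)) - 136)² = ((2 + 50)*(1 - (2 + 50)) - 136)² = (52*(1 - 1*52) - 136)² = (52*(1 - 52) - 136)² = (52*(-51) - 136)² = (-2652 - 136)² = (-2788)² = 7772944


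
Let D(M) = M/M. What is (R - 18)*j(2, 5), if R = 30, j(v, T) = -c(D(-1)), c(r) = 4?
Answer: -48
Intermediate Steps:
D(M) = 1
j(v, T) = -4 (j(v, T) = -1*4 = -4)
(R - 18)*j(2, 5) = (30 - 18)*(-4) = 12*(-4) = -48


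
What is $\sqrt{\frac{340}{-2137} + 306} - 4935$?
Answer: $-4935 + \frac{\sqrt{1396704734}}{2137} \approx -4917.5$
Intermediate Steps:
$\sqrt{\frac{340}{-2137} + 306} - 4935 = \sqrt{340 \left(- \frac{1}{2137}\right) + 306} - 4935 = \sqrt{- \frac{340}{2137} + 306} - 4935 = \sqrt{\frac{653582}{2137}} - 4935 = \frac{\sqrt{1396704734}}{2137} - 4935 = -4935 + \frac{\sqrt{1396704734}}{2137}$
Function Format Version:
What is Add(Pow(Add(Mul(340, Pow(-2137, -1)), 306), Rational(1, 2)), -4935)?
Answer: Add(-4935, Mul(Rational(1, 2137), Pow(1396704734, Rational(1, 2)))) ≈ -4917.5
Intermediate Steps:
Add(Pow(Add(Mul(340, Pow(-2137, -1)), 306), Rational(1, 2)), -4935) = Add(Pow(Add(Mul(340, Rational(-1, 2137)), 306), Rational(1, 2)), -4935) = Add(Pow(Add(Rational(-340, 2137), 306), Rational(1, 2)), -4935) = Add(Pow(Rational(653582, 2137), Rational(1, 2)), -4935) = Add(Mul(Rational(1, 2137), Pow(1396704734, Rational(1, 2))), -4935) = Add(-4935, Mul(Rational(1, 2137), Pow(1396704734, Rational(1, 2))))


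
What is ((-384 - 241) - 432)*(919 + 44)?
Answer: -1017891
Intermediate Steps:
((-384 - 241) - 432)*(919 + 44) = (-625 - 432)*963 = -1057*963 = -1017891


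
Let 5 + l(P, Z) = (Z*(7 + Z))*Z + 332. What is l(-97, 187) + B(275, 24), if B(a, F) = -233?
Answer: 6784080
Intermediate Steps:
l(P, Z) = 327 + Z**2*(7 + Z) (l(P, Z) = -5 + ((Z*(7 + Z))*Z + 332) = -5 + (Z**2*(7 + Z) + 332) = -5 + (332 + Z**2*(7 + Z)) = 327 + Z**2*(7 + Z))
l(-97, 187) + B(275, 24) = (327 + 187**3 + 7*187**2) - 233 = (327 + 6539203 + 7*34969) - 233 = (327 + 6539203 + 244783) - 233 = 6784313 - 233 = 6784080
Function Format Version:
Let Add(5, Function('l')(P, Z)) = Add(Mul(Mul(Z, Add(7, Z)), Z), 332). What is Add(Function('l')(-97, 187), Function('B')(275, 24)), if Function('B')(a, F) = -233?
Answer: 6784080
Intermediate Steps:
Function('l')(P, Z) = Add(327, Mul(Pow(Z, 2), Add(7, Z))) (Function('l')(P, Z) = Add(-5, Add(Mul(Mul(Z, Add(7, Z)), Z), 332)) = Add(-5, Add(Mul(Pow(Z, 2), Add(7, Z)), 332)) = Add(-5, Add(332, Mul(Pow(Z, 2), Add(7, Z)))) = Add(327, Mul(Pow(Z, 2), Add(7, Z))))
Add(Function('l')(-97, 187), Function('B')(275, 24)) = Add(Add(327, Pow(187, 3), Mul(7, Pow(187, 2))), -233) = Add(Add(327, 6539203, Mul(7, 34969)), -233) = Add(Add(327, 6539203, 244783), -233) = Add(6784313, -233) = 6784080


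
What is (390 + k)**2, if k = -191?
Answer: 39601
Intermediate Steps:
(390 + k)**2 = (390 - 191)**2 = 199**2 = 39601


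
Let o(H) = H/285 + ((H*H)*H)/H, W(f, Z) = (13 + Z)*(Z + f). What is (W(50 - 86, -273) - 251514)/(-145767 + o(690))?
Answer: -3252306/6276373 ≈ -0.51818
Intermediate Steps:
o(H) = H² + H/285 (o(H) = H*(1/285) + (H²*H)/H = H/285 + H³/H = H/285 + H² = H² + H/285)
(W(50 - 86, -273) - 251514)/(-145767 + o(690)) = (((-273)² + 13*(-273) + 13*(50 - 86) - 273*(50 - 86)) - 251514)/(-145767 + 690*(1/285 + 690)) = ((74529 - 3549 + 13*(-36) - 273*(-36)) - 251514)/(-145767 + 690*(196651/285)) = ((74529 - 3549 - 468 + 9828) - 251514)/(-145767 + 9045946/19) = (80340 - 251514)/(6276373/19) = -171174*19/6276373 = -3252306/6276373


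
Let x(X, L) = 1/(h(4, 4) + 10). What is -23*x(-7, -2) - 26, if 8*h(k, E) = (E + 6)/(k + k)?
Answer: -9186/325 ≈ -28.265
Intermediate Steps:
h(k, E) = (6 + E)/(16*k) (h(k, E) = ((E + 6)/(k + k))/8 = ((6 + E)/((2*k)))/8 = ((6 + E)*(1/(2*k)))/8 = ((6 + E)/(2*k))/8 = (6 + E)/(16*k))
x(X, L) = 32/325 (x(X, L) = 1/((1/16)*(6 + 4)/4 + 10) = 1/((1/16)*(1/4)*10 + 10) = 1/(5/32 + 10) = 1/(325/32) = 32/325)
-23*x(-7, -2) - 26 = -23*32/325 - 26 = -736/325 - 26 = -9186/325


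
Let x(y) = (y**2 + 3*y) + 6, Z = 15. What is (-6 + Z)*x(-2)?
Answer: 36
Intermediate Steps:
x(y) = 6 + y**2 + 3*y
(-6 + Z)*x(-2) = (-6 + 15)*(6 + (-2)**2 + 3*(-2)) = 9*(6 + 4 - 6) = 9*4 = 36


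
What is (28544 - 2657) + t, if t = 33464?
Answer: 59351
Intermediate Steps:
(28544 - 2657) + t = (28544 - 2657) + 33464 = 25887 + 33464 = 59351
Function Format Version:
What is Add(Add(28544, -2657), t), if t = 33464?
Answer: 59351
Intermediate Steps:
Add(Add(28544, -2657), t) = Add(Add(28544, -2657), 33464) = Add(25887, 33464) = 59351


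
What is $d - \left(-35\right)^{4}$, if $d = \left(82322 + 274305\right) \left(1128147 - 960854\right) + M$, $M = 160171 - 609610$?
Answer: $59659250647$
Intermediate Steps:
$M = -449439$
$d = 59660751272$ ($d = \left(82322 + 274305\right) \left(1128147 - 960854\right) - 449439 = 356627 \cdot 167293 - 449439 = 59661200711 - 449439 = 59660751272$)
$d - \left(-35\right)^{4} = 59660751272 - \left(-35\right)^{4} = 59660751272 - 1500625 = 59659250647$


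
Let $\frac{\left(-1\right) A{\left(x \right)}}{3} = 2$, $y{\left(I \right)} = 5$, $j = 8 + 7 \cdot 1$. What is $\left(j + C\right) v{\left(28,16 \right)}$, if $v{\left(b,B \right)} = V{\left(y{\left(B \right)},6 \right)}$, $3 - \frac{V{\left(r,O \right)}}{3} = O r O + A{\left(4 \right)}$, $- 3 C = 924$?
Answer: $150309$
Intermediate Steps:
$j = 15$ ($j = 8 + 7 = 15$)
$A{\left(x \right)} = -6$ ($A{\left(x \right)} = \left(-3\right) 2 = -6$)
$C = -308$ ($C = \left(- \frac{1}{3}\right) 924 = -308$)
$V{\left(r,O \right)} = 27 - 3 r O^{2}$ ($V{\left(r,O \right)} = 9 - 3 \left(O r O - 6\right) = 9 - 3 \left(r O^{2} - 6\right) = 9 - 3 \left(-6 + r O^{2}\right) = 9 - \left(-18 + 3 r O^{2}\right) = 27 - 3 r O^{2}$)
$v{\left(b,B \right)} = -513$ ($v{\left(b,B \right)} = 27 - 15 \cdot 6^{2} = 27 - 15 \cdot 36 = 27 - 540 = -513$)
$\left(j + C\right) v{\left(28,16 \right)} = \left(15 - 308\right) \left(-513\right) = \left(-293\right) \left(-513\right) = 150309$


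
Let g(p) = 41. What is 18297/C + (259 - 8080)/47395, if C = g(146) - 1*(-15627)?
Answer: 744646887/742584860 ≈ 1.0028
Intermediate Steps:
C = 15668 (C = 41 - 1*(-15627) = 41 + 15627 = 15668)
18297/C + (259 - 8080)/47395 = 18297/15668 + (259 - 8080)/47395 = 18297*(1/15668) - 7821*1/47395 = 18297/15668 - 7821/47395 = 744646887/742584860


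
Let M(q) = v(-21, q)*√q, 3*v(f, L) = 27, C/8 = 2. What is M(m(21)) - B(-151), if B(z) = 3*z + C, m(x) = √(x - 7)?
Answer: 437 + 9*14^(¼) ≈ 454.41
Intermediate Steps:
C = 16 (C = 8*2 = 16)
m(x) = √(-7 + x)
v(f, L) = 9 (v(f, L) = (⅓)*27 = 9)
B(z) = 16 + 3*z (B(z) = 3*z + 16 = 16 + 3*z)
M(q) = 9*√q
M(m(21)) - B(-151) = 9*√(√(-7 + 21)) - (16 + 3*(-151)) = 9*√(√14) - (16 - 453) = 9*14^(¼) - 1*(-437) = 9*14^(¼) + 437 = 437 + 9*14^(¼)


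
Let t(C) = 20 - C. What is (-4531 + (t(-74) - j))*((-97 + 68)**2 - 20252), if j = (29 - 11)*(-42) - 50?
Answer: 70481341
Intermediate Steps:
j = -806 (j = 18*(-42) - 50 = -756 - 50 = -806)
(-4531 + (t(-74) - j))*((-97 + 68)**2 - 20252) = (-4531 + ((20 - 1*(-74)) - 1*(-806)))*((-97 + 68)**2 - 20252) = (-4531 + ((20 + 74) + 806))*((-29)**2 - 20252) = (-4531 + (94 + 806))*(841 - 20252) = (-4531 + 900)*(-19411) = -3631*(-19411) = 70481341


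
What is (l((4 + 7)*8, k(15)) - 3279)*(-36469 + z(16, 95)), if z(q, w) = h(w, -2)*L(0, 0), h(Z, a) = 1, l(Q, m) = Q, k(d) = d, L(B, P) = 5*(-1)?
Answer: 116388534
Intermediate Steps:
L(B, P) = -5
z(q, w) = -5 (z(q, w) = 1*(-5) = -5)
(l((4 + 7)*8, k(15)) - 3279)*(-36469 + z(16, 95)) = ((4 + 7)*8 - 3279)*(-36469 - 5) = (11*8 - 3279)*(-36474) = (88 - 3279)*(-36474) = -3191*(-36474) = 116388534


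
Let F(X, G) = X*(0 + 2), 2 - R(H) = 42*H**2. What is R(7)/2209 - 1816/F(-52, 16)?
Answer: 474715/28717 ≈ 16.531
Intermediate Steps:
R(H) = 2 - 42*H**2
F(X, G) = 2*X (F(X, G) = X*2 = 2*X)
R(7)/2209 - 1816/F(-52, 16) = (2 - 42*7**2)/2209 - 1816/(2*(-52)) = (2 - 42*49)*(1/2209) - 1816/(-104) = (2 - 2058)*(1/2209) - 1816*(-1/104) = -2056*1/2209 + 227/13 = -2056/2209 + 227/13 = 474715/28717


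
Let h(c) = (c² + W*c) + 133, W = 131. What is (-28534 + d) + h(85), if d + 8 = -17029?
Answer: -27078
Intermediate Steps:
h(c) = 133 + c² + 131*c (h(c) = (c² + 131*c) + 133 = 133 + c² + 131*c)
d = -17037 (d = -8 - 17029 = -17037)
(-28534 + d) + h(85) = (-28534 - 17037) + (133 + 85² + 131*85) = -45571 + (133 + 7225 + 11135) = -45571 + 18493 = -27078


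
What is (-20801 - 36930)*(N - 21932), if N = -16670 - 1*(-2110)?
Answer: 2106719652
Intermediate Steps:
N = -14560 (N = -16670 + 2110 = -14560)
(-20801 - 36930)*(N - 21932) = (-20801 - 36930)*(-14560 - 21932) = -57731*(-36492) = 2106719652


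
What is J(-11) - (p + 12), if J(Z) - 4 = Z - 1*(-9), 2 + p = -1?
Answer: -7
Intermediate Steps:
p = -3 (p = -2 - 1 = -3)
J(Z) = 13 + Z (J(Z) = 4 + (Z - 1*(-9)) = 4 + (Z + 9) = 4 + (9 + Z) = 13 + Z)
J(-11) - (p + 12) = (13 - 11) - (-3 + 12) = 2 - 1*9 = 2 - 9 = -7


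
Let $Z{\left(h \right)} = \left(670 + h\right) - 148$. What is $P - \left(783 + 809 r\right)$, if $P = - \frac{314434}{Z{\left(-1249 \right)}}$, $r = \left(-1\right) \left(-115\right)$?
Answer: $- \frac{67891252}{727} \approx -93386.0$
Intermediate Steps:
$Z{\left(h \right)} = 522 + h$
$r = 115$
$P = \frac{314434}{727}$ ($P = - \frac{314434}{522 - 1249} = - \frac{314434}{-727} = \left(-314434\right) \left(- \frac{1}{727}\right) = \frac{314434}{727} \approx 432.51$)
$P - \left(783 + 809 r\right) = \frac{314434}{727} - \left(783 + 809 \cdot 115\right) = \frac{314434}{727} - \left(783 + 93035\right) = \frac{314434}{727} - 93818 = - \frac{67891252}{727}$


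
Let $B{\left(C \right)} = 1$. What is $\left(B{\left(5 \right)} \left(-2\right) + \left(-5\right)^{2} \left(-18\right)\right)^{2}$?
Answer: $204304$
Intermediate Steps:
$\left(B{\left(5 \right)} \left(-2\right) + \left(-5\right)^{2} \left(-18\right)\right)^{2} = \left(1 \left(-2\right) + \left(-5\right)^{2} \left(-18\right)\right)^{2} = \left(-2 + 25 \left(-18\right)\right)^{2} = \left(-2 - 450\right)^{2} = \left(-452\right)^{2} = 204304$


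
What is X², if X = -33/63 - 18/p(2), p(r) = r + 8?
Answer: 59536/11025 ≈ 5.4001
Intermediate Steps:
p(r) = 8 + r
X = -244/105 (X = -33/63 - 18/(8 + 2) = -33*1/63 - 18/10 = -11/21 - 18*⅒ = -11/21 - 9/5 = -244/105 ≈ -2.3238)
X² = (-244/105)² = 59536/11025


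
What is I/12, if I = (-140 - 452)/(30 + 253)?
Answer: -148/849 ≈ -0.17432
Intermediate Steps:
I = -592/283 ≈ -2.0919
I/12 = -592/283/12 = -592/283*1/12 = -148/849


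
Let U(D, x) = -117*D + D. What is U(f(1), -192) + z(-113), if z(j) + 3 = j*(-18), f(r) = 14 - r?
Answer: 523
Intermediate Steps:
U(D, x) = -116*D
z(j) = -3 - 18*j (z(j) = -3 + j*(-18) = -3 - 18*j)
U(f(1), -192) + z(-113) = -116*(14 - 1*1) + (-3 - 18*(-113)) = -116*(14 - 1) + (-3 + 2034) = -116*13 + 2031 = -1508 + 2031 = 523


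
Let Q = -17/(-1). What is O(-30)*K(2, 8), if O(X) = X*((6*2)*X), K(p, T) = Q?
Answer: 183600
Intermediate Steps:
Q = 17 (Q = -17*(-1) = 17)
K(p, T) = 17
O(X) = 12*X**2 (O(X) = X*(12*X) = 12*X**2)
O(-30)*K(2, 8) = (12*(-30)**2)*17 = (12*900)*17 = 10800*17 = 183600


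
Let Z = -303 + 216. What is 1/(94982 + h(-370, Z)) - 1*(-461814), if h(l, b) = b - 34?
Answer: 43808137855/94861 ≈ 4.6181e+5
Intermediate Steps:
Z = -87
h(l, b) = -34 + b
1/(94982 + h(-370, Z)) - 1*(-461814) = 1/(94982 + (-34 - 87)) - 1*(-461814) = 1/(94982 - 121) + 461814 = 1/94861 + 461814 = 43808137855/94861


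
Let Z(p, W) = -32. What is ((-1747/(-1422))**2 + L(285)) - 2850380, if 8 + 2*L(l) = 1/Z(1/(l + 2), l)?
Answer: -92219405757473/32353344 ≈ -2.8504e+6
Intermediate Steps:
L(l) = -257/64 (L(l) = -4 + (1/2)/(-32) = -4 + (1/2)*(-1/32) = -4 - 1/64 = -257/64)
((-1747/(-1422))**2 + L(285)) - 2850380 = ((-1747/(-1422))**2 - 257/64) - 2850380 = ((-1747*(-1/1422))**2 - 257/64) - 2850380 = ((1747/1422)**2 - 257/64) - 2850380 = (3052009/2022084 - 257/64) - 2850380 = -81086753/32353344 - 2850380 = -92219405757473/32353344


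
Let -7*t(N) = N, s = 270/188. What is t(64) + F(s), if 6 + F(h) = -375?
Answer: -2731/7 ≈ -390.14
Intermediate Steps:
s = 135/94 (s = 270*(1/188) = 135/94 ≈ 1.4362)
t(N) = -N/7
F(h) = -381 (F(h) = -6 - 375 = -381)
t(64) + F(s) = -1/7*64 - 381 = -64/7 - 381 = -2731/7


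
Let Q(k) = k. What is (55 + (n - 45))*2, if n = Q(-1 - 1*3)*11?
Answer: -68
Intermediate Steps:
n = -44 (n = (-1 - 1*3)*11 = (-1 - 3)*11 = -4*11 = -44)
(55 + (n - 45))*2 = (55 + (-44 - 45))*2 = (55 - 89)*2 = -34*2 = -68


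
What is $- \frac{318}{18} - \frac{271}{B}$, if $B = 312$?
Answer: $- \frac{5783}{312} \approx -18.535$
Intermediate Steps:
$- \frac{318}{18} - \frac{271}{B} = - \frac{318}{18} - \frac{271}{312} = \left(-318\right) \frac{1}{18} - \frac{271}{312} = - \frac{53}{3} - \frac{271}{312} = - \frac{5783}{312}$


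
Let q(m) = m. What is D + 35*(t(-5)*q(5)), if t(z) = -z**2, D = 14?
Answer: -4361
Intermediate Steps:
D + 35*(t(-5)*q(5)) = 14 + 35*(-1*(-5)**2*5) = 14 + 35*(-1*25*5) = 14 + 35*(-25*5) = 14 + 35*(-125) = 14 - 4375 = -4361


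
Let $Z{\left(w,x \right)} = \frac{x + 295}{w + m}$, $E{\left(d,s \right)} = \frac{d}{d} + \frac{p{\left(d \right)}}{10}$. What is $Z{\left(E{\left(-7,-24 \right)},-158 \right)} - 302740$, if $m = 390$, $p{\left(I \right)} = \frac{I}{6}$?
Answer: $- \frac{7100153000}{23453} \approx -3.0274 \cdot 10^{5}$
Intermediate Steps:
$p{\left(I \right)} = \frac{I}{6}$ ($p{\left(I \right)} = I \frac{1}{6} = \frac{I}{6}$)
$E{\left(d,s \right)} = 1 + \frac{d}{60}$ ($E{\left(d,s \right)} = \frac{d}{d} + \frac{\frac{1}{6} d}{10} = 1 + \frac{d}{6} \cdot \frac{1}{10} = 1 + \frac{d}{60}$)
$Z{\left(w,x \right)} = \frac{295 + x}{390 + w}$ ($Z{\left(w,x \right)} = \frac{x + 295}{w + 390} = \frac{295 + x}{390 + w}$)
$Z{\left(E{\left(-7,-24 \right)},-158 \right)} - 302740 = \frac{295 - 158}{390 + \left(1 + \frac{1}{60} \left(-7\right)\right)} - 302740 = \frac{1}{390 + \left(1 - \frac{7}{60}\right)} 137 - 302740 = \frac{1}{390 + \frac{53}{60}} \cdot 137 - 302740 = \frac{1}{\frac{23453}{60}} \cdot 137 - 302740 = \frac{60}{23453} \cdot 137 - 302740 = \frac{8220}{23453} - 302740 = - \frac{7100153000}{23453}$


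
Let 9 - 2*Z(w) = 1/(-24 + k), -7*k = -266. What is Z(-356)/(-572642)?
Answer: -125/16033976 ≈ -7.7959e-6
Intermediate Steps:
k = 38 (k = -1/7*(-266) = 38)
Z(w) = 125/28 (Z(w) = 9/2 - 1/(2*(-24 + 38)) = 9/2 - 1/2/14 = 9/2 - 1/2*1/14 = 9/2 - 1/28 = 125/28)
Z(-356)/(-572642) = (125/28)/(-572642) = (125/28)*(-1/572642) = -125/16033976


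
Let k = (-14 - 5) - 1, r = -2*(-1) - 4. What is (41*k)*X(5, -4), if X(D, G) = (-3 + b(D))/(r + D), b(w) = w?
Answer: -1640/3 ≈ -546.67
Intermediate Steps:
r = -2 (r = 2 - 4 = -2)
k = -20 (k = -19 - 1 = -20)
X(D, G) = (-3 + D)/(-2 + D)
(41*k)*X(5, -4) = (41*(-20))*((-3 + 5)/(-2 + 5)) = -820*2/3 = -820*⅔ = -1640/3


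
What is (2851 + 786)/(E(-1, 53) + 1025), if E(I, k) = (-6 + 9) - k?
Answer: 3637/975 ≈ 3.7303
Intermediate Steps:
E(I, k) = 3 - k
(2851 + 786)/(E(-1, 53) + 1025) = (2851 + 786)/((3 - 1*53) + 1025) = 3637/((3 - 53) + 1025) = 3637/(-50 + 1025) = 3637/975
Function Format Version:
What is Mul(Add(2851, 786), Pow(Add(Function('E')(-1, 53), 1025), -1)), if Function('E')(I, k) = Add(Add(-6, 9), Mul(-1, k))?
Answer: Rational(3637, 975) ≈ 3.7303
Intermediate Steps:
Function('E')(I, k) = Add(3, Mul(-1, k))
Mul(Add(2851, 786), Pow(Add(Function('E')(-1, 53), 1025), -1)) = Mul(Add(2851, 786), Pow(Add(Add(3, Mul(-1, 53)), 1025), -1)) = Mul(3637, Pow(Add(Add(3, -53), 1025), -1)) = Mul(3637, Pow(Add(-50, 1025), -1)) = Mul(3637, Pow(975, -1)) = Mul(3637, Rational(1, 975)) = Rational(3637, 975)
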